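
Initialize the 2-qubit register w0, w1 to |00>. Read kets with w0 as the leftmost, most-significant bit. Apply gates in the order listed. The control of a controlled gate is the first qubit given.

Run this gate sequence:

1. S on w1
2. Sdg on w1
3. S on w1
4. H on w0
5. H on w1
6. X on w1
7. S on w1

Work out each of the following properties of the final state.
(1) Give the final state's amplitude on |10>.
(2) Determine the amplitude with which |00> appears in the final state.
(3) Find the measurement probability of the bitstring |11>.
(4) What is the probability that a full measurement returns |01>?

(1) The amplitude on |10> is 1/2.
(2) |00> carries amplitude 1/2 in the final state.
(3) The probability of measuring |11> is 1/4.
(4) The probability of measuring |01> is 1/4.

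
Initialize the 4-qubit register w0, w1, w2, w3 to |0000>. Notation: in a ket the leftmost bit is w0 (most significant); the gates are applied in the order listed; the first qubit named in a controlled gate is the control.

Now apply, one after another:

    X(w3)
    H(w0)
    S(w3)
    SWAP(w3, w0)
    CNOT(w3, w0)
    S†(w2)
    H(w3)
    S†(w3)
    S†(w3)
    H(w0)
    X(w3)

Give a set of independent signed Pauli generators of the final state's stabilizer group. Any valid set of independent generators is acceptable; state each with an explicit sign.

One valid set of independent stabilizer generators is +XIIX, -ZIIZ, +IZII, +IIZI (any independent generating set of the same group is equally correct).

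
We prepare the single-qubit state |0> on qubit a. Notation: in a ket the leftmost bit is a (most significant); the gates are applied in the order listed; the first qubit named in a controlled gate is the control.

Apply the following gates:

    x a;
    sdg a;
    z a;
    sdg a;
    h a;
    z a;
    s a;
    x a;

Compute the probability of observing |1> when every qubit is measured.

Outcome |1> occurs with probability 1/2.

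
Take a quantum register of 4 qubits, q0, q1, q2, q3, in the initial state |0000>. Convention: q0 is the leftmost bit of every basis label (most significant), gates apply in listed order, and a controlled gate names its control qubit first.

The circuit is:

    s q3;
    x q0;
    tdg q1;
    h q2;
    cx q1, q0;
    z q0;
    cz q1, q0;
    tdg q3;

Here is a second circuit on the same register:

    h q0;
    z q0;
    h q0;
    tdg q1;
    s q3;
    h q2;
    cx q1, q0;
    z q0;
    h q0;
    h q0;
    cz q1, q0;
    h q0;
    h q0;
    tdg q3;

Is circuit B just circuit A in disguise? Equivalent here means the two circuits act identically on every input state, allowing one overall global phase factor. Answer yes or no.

Yes: on every input state the two circuits agree up to one overall phase factor.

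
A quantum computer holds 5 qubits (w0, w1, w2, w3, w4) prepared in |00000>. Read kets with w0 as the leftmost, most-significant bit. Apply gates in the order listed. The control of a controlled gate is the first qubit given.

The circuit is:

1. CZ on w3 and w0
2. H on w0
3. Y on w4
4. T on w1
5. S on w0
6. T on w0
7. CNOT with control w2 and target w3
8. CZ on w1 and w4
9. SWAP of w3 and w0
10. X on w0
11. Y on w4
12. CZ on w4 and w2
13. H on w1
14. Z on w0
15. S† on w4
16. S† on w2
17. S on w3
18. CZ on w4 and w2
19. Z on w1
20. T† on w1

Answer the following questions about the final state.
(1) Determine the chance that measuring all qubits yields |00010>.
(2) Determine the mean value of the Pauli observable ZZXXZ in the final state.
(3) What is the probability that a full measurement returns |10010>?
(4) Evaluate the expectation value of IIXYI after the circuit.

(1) The probability of measuring |00010> is 0.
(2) The expectation value of ZZXXZ is 0.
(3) The probability of measuring |10010> is 1/4.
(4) The expectation value of IIXYI is 0.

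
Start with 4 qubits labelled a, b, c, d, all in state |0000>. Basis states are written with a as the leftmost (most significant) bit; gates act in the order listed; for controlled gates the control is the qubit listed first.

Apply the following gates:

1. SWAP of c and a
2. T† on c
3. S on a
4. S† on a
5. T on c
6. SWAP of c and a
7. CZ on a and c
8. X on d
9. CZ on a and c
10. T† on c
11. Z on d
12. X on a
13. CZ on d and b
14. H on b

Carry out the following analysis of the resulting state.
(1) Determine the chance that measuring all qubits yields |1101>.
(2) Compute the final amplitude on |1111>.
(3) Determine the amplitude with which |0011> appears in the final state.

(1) The probability of measuring |1101> is 1/2. Key observation: the block from step 1 through step 6 cancels to the identity and can be dropped.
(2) |1111> carries amplitude 0 in the final state.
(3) The final state's coefficient on |0011> equals 0.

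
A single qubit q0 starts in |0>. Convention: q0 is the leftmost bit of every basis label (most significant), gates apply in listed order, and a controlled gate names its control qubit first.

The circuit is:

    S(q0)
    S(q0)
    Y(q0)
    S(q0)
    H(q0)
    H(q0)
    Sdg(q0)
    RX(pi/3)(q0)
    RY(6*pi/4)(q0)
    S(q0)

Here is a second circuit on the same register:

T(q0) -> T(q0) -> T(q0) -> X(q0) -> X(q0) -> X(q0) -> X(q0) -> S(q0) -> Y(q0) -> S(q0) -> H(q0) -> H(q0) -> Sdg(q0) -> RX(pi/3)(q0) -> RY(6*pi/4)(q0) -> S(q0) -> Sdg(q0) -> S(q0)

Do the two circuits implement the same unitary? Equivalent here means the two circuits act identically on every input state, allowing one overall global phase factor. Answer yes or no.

No, they are not equivalent — no single phase factor reconciles the two unitaries.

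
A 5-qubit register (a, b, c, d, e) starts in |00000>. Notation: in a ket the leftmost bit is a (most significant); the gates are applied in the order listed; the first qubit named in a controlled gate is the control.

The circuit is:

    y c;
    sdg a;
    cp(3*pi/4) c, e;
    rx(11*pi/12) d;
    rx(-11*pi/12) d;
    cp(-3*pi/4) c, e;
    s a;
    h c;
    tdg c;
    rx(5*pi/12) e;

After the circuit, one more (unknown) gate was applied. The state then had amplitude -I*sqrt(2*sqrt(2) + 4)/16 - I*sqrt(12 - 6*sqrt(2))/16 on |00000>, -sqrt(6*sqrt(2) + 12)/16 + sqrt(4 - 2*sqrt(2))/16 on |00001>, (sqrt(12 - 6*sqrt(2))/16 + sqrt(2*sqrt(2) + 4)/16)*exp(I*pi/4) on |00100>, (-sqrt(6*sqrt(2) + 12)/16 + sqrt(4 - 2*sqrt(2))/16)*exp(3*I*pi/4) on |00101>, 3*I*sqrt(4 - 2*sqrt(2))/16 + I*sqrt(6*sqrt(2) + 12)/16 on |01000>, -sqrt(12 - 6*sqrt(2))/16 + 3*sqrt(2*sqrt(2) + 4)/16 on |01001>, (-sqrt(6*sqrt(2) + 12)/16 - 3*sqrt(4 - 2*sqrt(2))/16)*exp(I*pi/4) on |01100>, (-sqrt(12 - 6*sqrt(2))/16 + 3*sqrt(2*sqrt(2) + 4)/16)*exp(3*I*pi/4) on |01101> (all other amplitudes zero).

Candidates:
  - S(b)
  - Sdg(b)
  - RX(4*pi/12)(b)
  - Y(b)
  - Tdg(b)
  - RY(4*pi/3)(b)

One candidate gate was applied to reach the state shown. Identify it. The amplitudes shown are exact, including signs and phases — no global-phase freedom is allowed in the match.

The applied gate was RY(4*pi/3)(b).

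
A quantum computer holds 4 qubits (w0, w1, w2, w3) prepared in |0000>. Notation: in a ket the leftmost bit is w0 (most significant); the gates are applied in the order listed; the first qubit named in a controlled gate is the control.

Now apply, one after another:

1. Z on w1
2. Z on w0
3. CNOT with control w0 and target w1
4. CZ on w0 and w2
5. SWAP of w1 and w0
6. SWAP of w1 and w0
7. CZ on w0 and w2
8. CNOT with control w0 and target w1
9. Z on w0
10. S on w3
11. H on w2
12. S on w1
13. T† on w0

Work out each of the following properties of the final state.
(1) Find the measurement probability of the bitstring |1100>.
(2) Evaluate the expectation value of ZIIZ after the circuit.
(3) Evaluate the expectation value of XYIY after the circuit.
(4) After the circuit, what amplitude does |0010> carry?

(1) A full measurement returns |1100> with probability 0. Key observation: gates 2-9 undo each other exactly, leaving only the rest of the circuit to track.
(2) The expectation value of ZIIZ is 1.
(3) The expectation value of XYIY is 0.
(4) The amplitude on |0010> is sqrt(2)/2.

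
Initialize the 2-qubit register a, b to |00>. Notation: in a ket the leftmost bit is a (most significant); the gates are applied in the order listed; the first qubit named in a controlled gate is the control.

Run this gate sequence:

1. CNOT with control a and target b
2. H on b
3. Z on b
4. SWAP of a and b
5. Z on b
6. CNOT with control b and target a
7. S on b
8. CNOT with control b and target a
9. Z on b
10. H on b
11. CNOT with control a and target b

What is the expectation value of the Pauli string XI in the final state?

The expectation value of XI is -1.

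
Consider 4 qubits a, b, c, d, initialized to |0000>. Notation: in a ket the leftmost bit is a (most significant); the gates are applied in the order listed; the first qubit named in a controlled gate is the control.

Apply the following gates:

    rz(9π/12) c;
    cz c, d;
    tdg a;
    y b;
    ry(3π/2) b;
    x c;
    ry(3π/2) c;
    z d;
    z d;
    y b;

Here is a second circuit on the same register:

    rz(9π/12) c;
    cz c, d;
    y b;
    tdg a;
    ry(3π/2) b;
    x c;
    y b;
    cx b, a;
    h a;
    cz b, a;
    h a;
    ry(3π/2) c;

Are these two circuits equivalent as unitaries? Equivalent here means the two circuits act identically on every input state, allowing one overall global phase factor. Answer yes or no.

Yes, they are equivalent — the unitaries differ by at most a global phase.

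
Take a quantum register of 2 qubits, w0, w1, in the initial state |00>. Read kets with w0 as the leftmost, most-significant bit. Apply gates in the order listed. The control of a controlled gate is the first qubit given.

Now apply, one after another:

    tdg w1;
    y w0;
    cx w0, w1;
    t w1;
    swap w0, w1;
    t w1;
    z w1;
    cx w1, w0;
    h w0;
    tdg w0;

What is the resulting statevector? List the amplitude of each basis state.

The resulting statevector has amplitude 0 on |00>, sqrt(2)/2 on |01>, 0 on |10>, -sqrt(2)*exp(3*I*pi/4)/2 on |11>.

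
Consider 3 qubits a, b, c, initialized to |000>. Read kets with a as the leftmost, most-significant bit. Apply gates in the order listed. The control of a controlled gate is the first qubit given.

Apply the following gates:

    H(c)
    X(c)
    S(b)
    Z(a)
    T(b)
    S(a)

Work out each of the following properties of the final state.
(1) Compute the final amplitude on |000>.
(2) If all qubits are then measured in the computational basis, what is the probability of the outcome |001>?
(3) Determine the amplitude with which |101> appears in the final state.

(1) |000> carries amplitude sqrt(2)/2 in the final state.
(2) A full measurement returns |001> with probability 1/2.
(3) |101> carries amplitude 0 in the final state.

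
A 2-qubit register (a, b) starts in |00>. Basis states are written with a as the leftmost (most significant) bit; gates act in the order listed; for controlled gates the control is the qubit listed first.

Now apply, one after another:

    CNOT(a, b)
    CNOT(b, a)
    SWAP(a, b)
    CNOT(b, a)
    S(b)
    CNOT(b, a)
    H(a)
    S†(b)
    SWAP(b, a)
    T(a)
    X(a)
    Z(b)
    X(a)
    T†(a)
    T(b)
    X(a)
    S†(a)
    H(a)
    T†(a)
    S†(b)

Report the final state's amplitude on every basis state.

The final amplitudes are -I/2 on |00>, exp(I*pi/4)/2 on |01>, exp(I*pi/4)/2 on |10>, -1/2 on |11>.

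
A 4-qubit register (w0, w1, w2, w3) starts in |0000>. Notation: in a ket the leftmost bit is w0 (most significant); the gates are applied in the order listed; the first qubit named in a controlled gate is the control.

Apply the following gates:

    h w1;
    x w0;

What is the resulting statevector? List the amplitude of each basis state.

The resulting statevector has amplitude sqrt(2)/2 on |1000>, sqrt(2)/2 on |1100>, and 0 on every other basis state.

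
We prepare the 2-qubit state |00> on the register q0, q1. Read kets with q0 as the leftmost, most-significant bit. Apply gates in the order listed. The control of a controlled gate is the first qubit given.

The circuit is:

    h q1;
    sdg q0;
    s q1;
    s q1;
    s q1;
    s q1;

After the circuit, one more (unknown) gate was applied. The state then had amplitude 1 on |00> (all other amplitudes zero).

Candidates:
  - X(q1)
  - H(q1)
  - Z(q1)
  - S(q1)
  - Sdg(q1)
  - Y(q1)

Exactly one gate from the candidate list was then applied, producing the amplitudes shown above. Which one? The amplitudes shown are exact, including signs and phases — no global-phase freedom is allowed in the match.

The unique candidate consistent with the amplitudes is H(q1). Key observation: gates 3-6 undo each other exactly, leaving only the rest of the circuit to track.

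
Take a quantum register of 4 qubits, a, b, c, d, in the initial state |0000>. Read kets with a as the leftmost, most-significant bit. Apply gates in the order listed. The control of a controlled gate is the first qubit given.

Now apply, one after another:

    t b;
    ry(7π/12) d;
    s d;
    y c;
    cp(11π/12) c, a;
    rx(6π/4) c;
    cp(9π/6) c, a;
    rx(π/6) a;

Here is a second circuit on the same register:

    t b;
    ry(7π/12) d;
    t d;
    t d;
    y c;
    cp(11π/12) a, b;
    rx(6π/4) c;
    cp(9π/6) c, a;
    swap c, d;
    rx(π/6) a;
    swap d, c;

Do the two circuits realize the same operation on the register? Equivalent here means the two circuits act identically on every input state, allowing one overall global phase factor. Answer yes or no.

No: there is an input state on which the two circuits produce genuinely different outputs (not merely differing by a phase).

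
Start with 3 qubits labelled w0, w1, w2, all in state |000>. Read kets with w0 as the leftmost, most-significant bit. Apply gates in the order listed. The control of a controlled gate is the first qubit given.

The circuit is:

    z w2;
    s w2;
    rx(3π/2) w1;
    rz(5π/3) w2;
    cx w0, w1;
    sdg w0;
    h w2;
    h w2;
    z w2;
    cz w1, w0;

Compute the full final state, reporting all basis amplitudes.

The resulting statevector has amplitude sqrt(2)*exp(I*pi/6)/2 on |000>, sqrt(2)*exp(2*I*pi/3)/2 on |010>, and 0 on every other basis state. Key observation: gates 7-8 undo each other exactly, leaving only the rest of the circuit to track.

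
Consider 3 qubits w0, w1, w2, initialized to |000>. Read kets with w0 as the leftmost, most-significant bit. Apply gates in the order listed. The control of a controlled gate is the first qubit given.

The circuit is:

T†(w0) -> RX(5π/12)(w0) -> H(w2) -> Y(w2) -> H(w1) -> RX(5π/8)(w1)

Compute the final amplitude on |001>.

|001> carries amplitude sqrt(3)*sqrt(1/2 - sqrt(2)/4)*sin(5*pi/16)/4 + sqrt(sqrt(2)/4 + 1/2)*sin(5*pi/16)/4 + sqrt(3)*I*sqrt(1/2 - sqrt(2)/4)*cos(5*pi/16)/4 + I*sqrt(sqrt(2)/4 + 1/2)*cos(5*pi/16)/4 in the final state.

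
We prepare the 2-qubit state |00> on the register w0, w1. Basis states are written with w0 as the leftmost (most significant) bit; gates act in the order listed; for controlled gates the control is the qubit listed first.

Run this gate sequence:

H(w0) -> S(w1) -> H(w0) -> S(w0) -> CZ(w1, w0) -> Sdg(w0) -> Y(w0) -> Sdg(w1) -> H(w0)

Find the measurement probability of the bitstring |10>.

A full measurement returns |10> with probability 1/2.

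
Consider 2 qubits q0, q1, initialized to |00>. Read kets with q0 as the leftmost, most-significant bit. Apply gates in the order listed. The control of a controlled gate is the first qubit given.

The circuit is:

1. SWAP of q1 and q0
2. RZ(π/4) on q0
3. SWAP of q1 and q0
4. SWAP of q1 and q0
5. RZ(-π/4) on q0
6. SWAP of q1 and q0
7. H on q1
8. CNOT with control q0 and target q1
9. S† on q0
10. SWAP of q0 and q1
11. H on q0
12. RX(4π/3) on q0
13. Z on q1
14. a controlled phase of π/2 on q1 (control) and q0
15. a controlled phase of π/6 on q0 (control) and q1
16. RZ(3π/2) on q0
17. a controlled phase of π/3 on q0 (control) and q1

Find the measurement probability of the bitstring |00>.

A full measurement returns |00> with probability 1/4.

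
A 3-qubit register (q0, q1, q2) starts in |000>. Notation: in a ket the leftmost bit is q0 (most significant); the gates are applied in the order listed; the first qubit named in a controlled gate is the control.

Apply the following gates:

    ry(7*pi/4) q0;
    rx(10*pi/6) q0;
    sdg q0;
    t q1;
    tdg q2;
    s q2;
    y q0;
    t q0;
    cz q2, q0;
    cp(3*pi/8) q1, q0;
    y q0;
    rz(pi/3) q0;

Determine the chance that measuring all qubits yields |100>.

A full measurement returns |100> with probability 1/2 - sqrt(2)/8.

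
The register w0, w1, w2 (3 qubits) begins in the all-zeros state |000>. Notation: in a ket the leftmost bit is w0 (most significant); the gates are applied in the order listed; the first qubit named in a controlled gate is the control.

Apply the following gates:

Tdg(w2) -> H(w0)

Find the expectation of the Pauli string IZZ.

In the final state, IZZ has expectation 1.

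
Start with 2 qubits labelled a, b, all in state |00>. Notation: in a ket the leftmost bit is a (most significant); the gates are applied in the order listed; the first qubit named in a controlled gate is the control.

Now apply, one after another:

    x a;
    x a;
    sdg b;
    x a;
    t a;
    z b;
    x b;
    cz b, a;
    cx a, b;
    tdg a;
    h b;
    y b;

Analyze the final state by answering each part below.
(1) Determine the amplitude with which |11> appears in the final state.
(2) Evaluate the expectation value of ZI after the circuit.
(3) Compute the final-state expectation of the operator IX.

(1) The amplitude on |11> is -sqrt(2)*I/2. Key observation: gates 1-2 undo each other exactly, leaving only the rest of the circuit to track.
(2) The expectation value of ZI is -1.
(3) The expectation value of IX is -1.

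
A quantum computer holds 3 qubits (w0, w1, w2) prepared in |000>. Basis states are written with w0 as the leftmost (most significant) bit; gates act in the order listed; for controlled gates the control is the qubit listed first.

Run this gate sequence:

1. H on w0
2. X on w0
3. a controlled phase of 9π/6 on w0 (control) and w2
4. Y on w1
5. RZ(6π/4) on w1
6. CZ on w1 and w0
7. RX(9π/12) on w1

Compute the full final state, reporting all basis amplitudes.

After the circuit, the state carries amplitude sqrt(2*sqrt(2) + 4)*exp(3*I*pi/4)/4 on |000>, 0 on |001>, -sqrt(4 - 2*sqrt(2))*exp(I*pi/4)/4 on |010>, 0 on |011>, -sqrt(2*sqrt(2) + 4)*exp(3*I*pi/4)/4 on |100>, 0 on |101>, sqrt(4 - 2*sqrt(2))*exp(I*pi/4)/4 on |110>, 0 on |111>.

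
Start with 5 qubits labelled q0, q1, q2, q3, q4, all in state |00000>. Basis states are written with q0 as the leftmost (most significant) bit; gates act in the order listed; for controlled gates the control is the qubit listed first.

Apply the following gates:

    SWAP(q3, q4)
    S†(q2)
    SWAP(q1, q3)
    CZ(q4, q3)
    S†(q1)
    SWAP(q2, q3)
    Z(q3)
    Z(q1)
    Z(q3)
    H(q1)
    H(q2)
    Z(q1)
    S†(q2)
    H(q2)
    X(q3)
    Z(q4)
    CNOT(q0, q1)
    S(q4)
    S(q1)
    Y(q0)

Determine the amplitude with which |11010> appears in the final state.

The final state's coefficient on |11010> equals sqrt(2)*(1 - I)/4.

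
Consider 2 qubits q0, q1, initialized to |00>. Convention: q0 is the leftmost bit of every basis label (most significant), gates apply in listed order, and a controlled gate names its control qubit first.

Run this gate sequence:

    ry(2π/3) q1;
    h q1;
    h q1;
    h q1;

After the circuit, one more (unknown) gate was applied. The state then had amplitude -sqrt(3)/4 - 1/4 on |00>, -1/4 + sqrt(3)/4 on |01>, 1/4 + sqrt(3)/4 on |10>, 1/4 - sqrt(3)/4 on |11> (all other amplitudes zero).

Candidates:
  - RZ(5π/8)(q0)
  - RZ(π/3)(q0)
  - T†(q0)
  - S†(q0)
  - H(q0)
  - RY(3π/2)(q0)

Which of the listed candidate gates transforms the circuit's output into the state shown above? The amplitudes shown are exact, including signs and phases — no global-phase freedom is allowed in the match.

The applied gate was RY(3π/2)(q0). Key observation: the block from step 2 through step 3 cancels to the identity and can be dropped.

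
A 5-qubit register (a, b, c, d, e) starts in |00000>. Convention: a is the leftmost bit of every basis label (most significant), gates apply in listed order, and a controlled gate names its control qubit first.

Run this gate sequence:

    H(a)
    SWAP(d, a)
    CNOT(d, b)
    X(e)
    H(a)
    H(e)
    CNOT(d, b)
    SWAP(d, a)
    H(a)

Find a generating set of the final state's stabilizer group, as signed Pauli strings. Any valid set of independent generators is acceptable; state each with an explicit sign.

One valid set of independent stabilizer generators is +IIIXI, -IIIIX, +ZIIII, +IZIII, +IIZII (any independent generating set of the same group is equally correct).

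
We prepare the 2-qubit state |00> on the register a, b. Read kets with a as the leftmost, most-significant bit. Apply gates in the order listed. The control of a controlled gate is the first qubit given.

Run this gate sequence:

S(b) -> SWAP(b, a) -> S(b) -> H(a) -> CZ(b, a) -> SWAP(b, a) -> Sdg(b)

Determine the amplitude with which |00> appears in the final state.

|00> carries amplitude sqrt(2)/2 in the final state.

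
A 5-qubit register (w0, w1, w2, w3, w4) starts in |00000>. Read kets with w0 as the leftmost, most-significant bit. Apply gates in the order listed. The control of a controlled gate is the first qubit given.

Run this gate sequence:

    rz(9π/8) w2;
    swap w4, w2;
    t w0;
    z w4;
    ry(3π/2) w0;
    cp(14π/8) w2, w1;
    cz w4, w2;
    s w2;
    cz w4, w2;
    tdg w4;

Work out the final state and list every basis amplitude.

The final amplitudes are sqrt(2)*exp(7*I*pi/16)/2 on |00000>, -sqrt(2)*exp(7*I*pi/16)/2 on |10000>, and 0 on every other basis state.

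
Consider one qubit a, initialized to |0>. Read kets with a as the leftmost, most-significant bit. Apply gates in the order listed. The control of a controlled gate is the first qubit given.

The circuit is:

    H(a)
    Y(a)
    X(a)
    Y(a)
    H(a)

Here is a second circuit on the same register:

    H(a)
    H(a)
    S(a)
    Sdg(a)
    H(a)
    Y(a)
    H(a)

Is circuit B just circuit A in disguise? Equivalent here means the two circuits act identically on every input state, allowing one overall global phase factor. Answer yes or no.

No — the two circuits implement different unitaries, even allowing a global phase.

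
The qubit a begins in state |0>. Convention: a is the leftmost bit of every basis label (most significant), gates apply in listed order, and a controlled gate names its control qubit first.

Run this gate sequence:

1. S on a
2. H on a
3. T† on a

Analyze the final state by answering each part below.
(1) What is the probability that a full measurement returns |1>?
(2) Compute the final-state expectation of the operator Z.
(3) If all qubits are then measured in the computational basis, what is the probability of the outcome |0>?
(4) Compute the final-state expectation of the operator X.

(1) A full measurement returns |1> with probability 1/2.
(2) The observable Z averages to 0.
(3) The probability of measuring |0> is 1/2.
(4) The expectation value of X is sqrt(2)/2.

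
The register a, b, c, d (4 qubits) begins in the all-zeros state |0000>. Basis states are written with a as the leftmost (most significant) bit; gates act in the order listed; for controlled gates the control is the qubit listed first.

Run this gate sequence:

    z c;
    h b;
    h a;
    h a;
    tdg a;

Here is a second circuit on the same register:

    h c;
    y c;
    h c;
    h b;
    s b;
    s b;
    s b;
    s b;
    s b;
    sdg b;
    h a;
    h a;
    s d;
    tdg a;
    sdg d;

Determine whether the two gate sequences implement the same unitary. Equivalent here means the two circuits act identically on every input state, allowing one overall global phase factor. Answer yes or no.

No, they are not equivalent — no single phase factor reconciles the two unitaries.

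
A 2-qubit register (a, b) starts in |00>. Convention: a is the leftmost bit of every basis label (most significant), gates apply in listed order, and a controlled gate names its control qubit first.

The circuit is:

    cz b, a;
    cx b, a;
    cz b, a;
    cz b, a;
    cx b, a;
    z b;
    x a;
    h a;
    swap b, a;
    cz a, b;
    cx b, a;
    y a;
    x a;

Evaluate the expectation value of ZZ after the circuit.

The observable ZZ averages to 1.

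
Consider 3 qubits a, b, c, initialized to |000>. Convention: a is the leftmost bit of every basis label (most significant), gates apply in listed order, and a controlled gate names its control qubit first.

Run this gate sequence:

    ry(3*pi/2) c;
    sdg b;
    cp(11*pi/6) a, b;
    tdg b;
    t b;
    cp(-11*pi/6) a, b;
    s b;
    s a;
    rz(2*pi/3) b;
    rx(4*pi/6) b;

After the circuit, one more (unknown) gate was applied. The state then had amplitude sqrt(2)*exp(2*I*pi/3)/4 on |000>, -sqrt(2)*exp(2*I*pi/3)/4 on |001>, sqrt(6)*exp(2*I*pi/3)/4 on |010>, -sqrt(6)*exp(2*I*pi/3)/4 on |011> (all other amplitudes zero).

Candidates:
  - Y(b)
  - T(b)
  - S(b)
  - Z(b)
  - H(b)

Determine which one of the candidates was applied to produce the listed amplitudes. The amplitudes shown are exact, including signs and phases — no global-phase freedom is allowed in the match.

It was S(b) that produced the state shown. Key observation: steps 2-7 multiply out to the identity, so the circuit reduces to the remaining gates.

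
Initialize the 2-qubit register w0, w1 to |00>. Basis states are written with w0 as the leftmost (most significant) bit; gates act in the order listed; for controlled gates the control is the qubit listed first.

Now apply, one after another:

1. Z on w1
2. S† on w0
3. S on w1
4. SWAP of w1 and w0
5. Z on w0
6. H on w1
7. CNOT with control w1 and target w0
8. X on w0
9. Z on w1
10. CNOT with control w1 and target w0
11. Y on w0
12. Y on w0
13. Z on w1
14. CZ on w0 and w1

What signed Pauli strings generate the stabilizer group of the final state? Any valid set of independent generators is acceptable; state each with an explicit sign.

The stabilizer group can be generated by -IX, -ZI, among other valid generating sets.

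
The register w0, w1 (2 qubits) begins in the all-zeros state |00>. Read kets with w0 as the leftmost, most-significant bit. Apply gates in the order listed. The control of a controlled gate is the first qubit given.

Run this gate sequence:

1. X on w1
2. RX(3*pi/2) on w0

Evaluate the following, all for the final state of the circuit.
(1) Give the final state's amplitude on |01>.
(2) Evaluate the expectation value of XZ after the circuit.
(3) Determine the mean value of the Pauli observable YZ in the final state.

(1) The amplitude on |01> is -sqrt(2)/2.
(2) In the final state, XZ has expectation 0.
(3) The expectation value of YZ is -1.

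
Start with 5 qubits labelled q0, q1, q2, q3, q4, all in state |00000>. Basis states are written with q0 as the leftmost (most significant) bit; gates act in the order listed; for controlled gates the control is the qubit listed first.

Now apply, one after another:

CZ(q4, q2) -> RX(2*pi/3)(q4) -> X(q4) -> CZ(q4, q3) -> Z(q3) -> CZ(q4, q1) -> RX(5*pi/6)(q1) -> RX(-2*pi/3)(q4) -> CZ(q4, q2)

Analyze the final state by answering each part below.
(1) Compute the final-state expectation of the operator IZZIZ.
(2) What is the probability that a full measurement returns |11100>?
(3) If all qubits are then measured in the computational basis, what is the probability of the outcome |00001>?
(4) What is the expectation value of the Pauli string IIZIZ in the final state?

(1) The observable IZZIZ averages to sqrt(3)/2.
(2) A full measurement returns |11100> with probability 0.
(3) Outcome |00001> occurs with probability 1/2 - sqrt(3)/4.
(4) In the final state, IIZIZ has expectation -1.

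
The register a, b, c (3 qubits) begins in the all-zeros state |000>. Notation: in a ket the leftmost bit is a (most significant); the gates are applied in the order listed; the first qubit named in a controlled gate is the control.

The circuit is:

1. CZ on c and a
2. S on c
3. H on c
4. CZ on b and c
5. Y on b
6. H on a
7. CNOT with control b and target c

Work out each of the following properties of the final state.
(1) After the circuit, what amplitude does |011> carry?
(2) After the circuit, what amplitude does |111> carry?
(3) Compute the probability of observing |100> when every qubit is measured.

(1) |011> carries amplitude I/2 in the final state.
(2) |111> carries amplitude I/2 in the final state.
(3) Outcome |100> occurs with probability 0.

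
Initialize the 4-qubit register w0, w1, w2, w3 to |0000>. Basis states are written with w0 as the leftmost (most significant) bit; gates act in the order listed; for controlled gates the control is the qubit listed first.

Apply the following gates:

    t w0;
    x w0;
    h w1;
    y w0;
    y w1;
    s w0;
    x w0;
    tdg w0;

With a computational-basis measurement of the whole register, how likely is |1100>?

The probability of measuring |1100> is 1/2.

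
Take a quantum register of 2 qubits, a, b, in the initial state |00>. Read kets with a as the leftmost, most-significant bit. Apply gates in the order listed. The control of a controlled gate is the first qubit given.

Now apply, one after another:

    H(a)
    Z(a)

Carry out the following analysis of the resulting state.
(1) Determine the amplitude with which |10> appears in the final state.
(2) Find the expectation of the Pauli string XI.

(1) |10> carries amplitude -sqrt(2)/2 in the final state.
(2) The observable XI averages to -1.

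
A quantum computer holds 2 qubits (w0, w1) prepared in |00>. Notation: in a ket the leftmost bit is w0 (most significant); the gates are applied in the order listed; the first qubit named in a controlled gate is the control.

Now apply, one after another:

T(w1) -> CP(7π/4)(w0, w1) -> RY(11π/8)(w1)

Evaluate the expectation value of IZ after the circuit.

The expectation value of IZ is -sqrt(2 - sqrt(2))/2.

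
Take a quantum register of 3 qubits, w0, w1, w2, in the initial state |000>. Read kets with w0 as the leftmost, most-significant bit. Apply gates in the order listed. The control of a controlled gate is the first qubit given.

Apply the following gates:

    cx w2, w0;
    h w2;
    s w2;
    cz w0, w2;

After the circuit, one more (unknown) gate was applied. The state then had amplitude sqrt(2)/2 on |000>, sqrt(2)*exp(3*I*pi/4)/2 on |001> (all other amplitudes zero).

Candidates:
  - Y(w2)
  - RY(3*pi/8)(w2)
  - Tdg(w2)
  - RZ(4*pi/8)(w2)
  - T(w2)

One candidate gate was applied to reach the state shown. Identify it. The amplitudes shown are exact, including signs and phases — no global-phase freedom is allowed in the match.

The unique candidate consistent with the amplitudes is T(w2).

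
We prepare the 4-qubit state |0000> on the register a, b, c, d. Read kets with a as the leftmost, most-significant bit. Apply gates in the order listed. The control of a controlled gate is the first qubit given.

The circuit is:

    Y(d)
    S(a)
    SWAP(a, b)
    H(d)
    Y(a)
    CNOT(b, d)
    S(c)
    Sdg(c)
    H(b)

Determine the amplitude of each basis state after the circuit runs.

The resulting statevector has amplitude -1/2 on |1000>, 1/2 on |1001>, -1/2 on |1100>, 1/2 on |1101>, and 0 on every other basis state.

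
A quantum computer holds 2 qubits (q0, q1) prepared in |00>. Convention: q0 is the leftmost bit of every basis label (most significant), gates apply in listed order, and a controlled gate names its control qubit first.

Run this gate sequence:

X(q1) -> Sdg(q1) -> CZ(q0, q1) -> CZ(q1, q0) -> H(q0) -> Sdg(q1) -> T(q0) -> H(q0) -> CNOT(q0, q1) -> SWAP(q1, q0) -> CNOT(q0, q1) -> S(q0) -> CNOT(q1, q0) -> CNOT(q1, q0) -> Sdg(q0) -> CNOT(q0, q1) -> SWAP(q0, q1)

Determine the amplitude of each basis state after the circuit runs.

After the circuit, the state carries amplitude 0 on |00>, -1/2 - exp(I*pi/4)/2 on |01>, -1/2 + exp(I*pi/4)/2 on |10>, 0 on |11>. Key observation: gates 11-16 undo each other exactly, leaving only the rest of the circuit to track.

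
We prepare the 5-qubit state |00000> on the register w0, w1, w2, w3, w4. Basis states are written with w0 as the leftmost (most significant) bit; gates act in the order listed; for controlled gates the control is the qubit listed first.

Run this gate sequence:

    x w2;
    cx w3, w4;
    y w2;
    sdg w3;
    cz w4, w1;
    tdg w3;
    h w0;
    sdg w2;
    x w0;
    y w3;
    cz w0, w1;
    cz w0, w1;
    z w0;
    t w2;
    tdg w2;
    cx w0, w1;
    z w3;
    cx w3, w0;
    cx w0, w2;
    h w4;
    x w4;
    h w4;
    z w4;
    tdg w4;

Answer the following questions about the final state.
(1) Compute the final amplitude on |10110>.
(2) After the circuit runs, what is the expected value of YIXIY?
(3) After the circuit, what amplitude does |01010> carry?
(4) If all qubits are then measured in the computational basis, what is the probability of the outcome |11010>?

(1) |10110> carries amplitude -sqrt(2)/2 in the final state. Key observation: steps 20-23 multiply out to the identity, so the circuit reduces to the remaining gates.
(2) The expectation value of YIXIY is 0.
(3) The amplitude on |01010> is sqrt(2)/2.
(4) The probability of measuring |11010> is 0.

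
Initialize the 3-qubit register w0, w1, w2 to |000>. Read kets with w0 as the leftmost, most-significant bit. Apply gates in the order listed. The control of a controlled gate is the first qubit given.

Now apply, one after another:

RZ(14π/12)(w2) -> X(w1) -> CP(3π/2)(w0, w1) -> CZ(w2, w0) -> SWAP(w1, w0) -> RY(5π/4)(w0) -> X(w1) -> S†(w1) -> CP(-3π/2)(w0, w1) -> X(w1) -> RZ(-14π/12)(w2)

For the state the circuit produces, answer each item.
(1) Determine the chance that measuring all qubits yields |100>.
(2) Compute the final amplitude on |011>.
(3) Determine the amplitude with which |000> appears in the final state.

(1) Outcome |100> occurs with probability 1/2 - sqrt(2)/4.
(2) The amplitude on |011> is 0.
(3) The final state's coefficient on |000> equals I*sqrt(sqrt(2) + 2)/2.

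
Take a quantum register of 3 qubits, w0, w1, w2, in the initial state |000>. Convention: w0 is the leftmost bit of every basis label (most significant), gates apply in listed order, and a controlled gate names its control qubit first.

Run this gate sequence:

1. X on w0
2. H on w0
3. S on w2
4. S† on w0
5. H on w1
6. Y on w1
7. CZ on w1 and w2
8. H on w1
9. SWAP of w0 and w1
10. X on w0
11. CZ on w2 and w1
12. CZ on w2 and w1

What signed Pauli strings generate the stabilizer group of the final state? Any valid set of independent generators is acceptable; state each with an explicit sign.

One valid set of independent stabilizer generators is +IYI, +ZII, +IIZ (any independent generating set of the same group is equally correct).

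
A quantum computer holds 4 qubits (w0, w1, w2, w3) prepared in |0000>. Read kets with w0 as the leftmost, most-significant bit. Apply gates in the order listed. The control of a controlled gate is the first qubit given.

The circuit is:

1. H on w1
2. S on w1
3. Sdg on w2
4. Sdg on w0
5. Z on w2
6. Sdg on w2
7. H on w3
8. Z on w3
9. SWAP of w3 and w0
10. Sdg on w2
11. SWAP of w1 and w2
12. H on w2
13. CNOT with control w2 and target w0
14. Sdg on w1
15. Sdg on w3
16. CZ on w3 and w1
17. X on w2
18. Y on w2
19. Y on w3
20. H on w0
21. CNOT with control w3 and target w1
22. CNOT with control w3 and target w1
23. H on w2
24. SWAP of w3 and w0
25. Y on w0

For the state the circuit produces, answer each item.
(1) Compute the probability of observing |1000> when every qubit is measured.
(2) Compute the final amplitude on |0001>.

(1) A full measurement returns |1000> with probability 0. Key observation: the block from step 21 through step 22 cancels to the identity and can be dropped.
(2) The amplitude on |0001> is -sqrt(2)*I/2.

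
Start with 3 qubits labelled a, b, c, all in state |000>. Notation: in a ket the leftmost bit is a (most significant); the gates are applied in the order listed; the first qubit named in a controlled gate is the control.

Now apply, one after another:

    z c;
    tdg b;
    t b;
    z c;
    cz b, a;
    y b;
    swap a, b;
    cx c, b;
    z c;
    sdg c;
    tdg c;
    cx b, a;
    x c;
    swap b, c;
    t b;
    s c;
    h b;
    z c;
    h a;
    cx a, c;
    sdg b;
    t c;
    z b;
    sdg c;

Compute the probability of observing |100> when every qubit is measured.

A full measurement returns |100> with probability 0. Key observation: steps 1-4 multiply out to the identity, so the circuit reduces to the remaining gates.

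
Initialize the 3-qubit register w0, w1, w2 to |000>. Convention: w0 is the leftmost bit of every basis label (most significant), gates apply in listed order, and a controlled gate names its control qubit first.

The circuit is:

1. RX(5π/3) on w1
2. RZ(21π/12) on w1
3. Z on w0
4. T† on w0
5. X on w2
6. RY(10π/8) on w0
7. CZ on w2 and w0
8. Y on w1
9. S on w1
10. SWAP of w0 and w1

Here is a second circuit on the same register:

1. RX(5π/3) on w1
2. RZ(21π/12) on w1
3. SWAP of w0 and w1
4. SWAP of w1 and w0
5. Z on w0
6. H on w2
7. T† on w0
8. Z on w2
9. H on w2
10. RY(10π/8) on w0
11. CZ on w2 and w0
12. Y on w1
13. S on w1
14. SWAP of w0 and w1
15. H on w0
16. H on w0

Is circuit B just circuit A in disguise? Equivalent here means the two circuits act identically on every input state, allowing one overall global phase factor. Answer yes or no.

Yes — the two circuits implement the same unitary up to a global phase.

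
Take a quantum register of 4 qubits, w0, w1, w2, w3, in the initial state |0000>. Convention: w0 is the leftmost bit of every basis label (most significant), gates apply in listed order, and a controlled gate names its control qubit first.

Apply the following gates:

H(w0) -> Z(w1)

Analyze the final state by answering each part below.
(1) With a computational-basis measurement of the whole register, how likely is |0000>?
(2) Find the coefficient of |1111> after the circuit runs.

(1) A full measurement returns |0000> with probability 1/2.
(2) The amplitude on |1111> is 0.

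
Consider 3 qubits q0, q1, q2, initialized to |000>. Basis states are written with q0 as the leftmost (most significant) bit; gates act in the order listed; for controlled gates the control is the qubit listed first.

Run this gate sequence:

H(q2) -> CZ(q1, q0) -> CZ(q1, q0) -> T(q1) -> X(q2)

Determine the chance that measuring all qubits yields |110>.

The probability of measuring |110> is 0. Key observation: the block from step 2 through step 3 cancels to the identity and can be dropped.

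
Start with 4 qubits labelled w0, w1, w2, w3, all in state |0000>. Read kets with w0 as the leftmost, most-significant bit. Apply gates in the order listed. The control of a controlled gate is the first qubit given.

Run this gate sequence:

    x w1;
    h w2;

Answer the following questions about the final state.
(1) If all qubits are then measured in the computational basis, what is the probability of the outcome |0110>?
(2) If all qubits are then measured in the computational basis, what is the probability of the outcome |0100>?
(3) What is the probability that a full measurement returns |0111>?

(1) Outcome |0110> occurs with probability 1/2.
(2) A full measurement returns |0100> with probability 1/2.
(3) The probability of measuring |0111> is 0.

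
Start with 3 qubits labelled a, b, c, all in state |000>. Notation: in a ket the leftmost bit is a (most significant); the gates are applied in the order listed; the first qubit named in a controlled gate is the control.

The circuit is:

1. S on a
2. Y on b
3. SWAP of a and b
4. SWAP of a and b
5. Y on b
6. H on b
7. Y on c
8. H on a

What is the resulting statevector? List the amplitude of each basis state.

The resulting statevector has amplitude 0 on |000>, I/2 on |001>, 0 on |010>, I/2 on |011>, 0 on |100>, I/2 on |101>, 0 on |110>, I/2 on |111>.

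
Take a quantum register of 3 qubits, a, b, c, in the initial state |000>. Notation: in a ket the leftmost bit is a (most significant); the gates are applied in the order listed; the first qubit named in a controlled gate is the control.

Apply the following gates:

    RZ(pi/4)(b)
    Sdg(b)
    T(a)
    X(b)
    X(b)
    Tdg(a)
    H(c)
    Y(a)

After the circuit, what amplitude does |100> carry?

The final state's coefficient on |100> equals sqrt(2)*exp(3*I*pi/8)/2. Key observation: steps 3-6 multiply out to the identity, so the circuit reduces to the remaining gates.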